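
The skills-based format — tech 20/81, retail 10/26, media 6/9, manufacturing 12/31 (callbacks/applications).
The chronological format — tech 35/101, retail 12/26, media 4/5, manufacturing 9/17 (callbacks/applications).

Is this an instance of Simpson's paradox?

No

Tech: the skills-based format 20/81 = 24.7%, the chronological format 35/101 = 34.7% → the chronological format
Retail: the skills-based format 10/26 = 38.5%, the chronological format 12/26 = 46.2% → the chronological format
Media: the skills-based format 6/9 = 66.7%, the chronological format 4/5 = 80.0% → the chronological format
Manufacturing: the skills-based format 12/31 = 38.7%, the chronological format 9/17 = 52.9% → the chronological format
Overall: the skills-based format 48/147 = 32.7%, the chronological format 60/149 = 40.3% → the chronological format
The chronological format wins overall and in every industry group — no reversal.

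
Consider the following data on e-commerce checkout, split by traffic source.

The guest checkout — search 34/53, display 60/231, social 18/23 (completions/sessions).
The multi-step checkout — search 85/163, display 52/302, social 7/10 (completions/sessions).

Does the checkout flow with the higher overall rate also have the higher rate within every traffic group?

Search: the guest checkout 34/53 = 64.2%, the multi-step checkout 85/163 = 52.1% → the guest checkout
Display: the guest checkout 60/231 = 26.0%, the multi-step checkout 52/302 = 17.2% → the guest checkout
Social: the guest checkout 18/23 = 78.3%, the multi-step checkout 7/10 = 70.0% → the guest checkout
Overall: the guest checkout 112/307 = 36.5%, the multi-step checkout 144/475 = 30.3% → the guest checkout
The guest checkout wins overall and in every traffic group — no reversal.

Yes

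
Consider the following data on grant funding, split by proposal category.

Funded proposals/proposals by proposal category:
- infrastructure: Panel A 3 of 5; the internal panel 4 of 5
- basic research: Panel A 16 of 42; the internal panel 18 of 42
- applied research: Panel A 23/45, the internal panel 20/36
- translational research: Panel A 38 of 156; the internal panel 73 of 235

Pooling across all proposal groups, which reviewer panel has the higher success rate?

Infrastructure: Panel A 3/5 = 60.0%, the internal panel 4/5 = 80.0% → the internal panel
Basic research: Panel A 16/42 = 38.1%, the internal panel 18/42 = 42.9% → the internal panel
Applied research: Panel A 23/45 = 51.1%, the internal panel 20/36 = 55.6% → the internal panel
Translational research: Panel A 38/156 = 24.4%, the internal panel 73/235 = 31.1% → the internal panel
Overall: Panel A 80/248 = 32.3%, the internal panel 115/318 = 36.2% → the internal panel

the internal panel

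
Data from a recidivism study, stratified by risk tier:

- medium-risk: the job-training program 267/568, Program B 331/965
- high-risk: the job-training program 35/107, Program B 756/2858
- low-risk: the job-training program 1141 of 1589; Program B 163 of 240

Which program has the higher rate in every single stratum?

the job-training program

Medium-risk: the job-training program 267/568 = 47.0%, Program B 331/965 = 34.3% → the job-training program
High-risk: the job-training program 35/107 = 32.7%, Program B 756/2858 = 26.5% → the job-training program
Low-risk: the job-training program 1141/1589 = 71.8%, Program B 163/240 = 67.9% → the job-training program
The job-training program has the higher rate in all 3 groups.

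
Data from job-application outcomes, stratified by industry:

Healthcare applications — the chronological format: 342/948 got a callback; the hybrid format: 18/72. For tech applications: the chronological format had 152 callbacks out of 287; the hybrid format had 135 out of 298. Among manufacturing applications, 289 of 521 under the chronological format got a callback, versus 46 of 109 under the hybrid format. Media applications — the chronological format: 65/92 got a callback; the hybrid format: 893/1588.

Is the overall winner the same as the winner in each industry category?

Healthcare: the chronological format 342/948 = 36.1%, the hybrid format 18/72 = 25.0% → the chronological format
Tech: the chronological format 152/287 = 53.0%, the hybrid format 135/298 = 45.3% → the chronological format
Manufacturing: the chronological format 289/521 = 55.5%, the hybrid format 46/109 = 42.2% → the chronological format
Media: the chronological format 65/92 = 70.7%, the hybrid format 893/1588 = 56.2% → the chronological format
Overall: the chronological format 848/1848 = 45.9%, the hybrid format 1092/2067 = 52.8% → the hybrid format
The chronological format wins each industry group but the hybrid format wins overall — the comparison reverses. The chronological format's applications skew toward healthcare, which has a lower base rate.

No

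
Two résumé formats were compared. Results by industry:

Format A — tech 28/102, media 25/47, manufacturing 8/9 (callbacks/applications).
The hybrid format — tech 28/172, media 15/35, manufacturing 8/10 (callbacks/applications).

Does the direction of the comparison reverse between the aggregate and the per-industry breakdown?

Tech: Format A 28/102 = 27.5%, the hybrid format 28/172 = 16.3% → Format A
Media: Format A 25/47 = 53.2%, the hybrid format 15/35 = 42.9% → Format A
Manufacturing: Format A 8/9 = 88.9%, the hybrid format 8/10 = 80.0% → Format A
Overall: Format A 61/158 = 38.6%, the hybrid format 51/217 = 23.5% → Format A
Format A wins overall and in every industry group — no reversal.

No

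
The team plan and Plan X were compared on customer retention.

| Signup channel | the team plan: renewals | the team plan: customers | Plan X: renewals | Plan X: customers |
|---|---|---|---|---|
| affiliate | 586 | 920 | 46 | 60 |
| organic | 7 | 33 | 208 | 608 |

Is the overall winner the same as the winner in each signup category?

Affiliate: the team plan 586/920 = 63.7%, Plan X 46/60 = 76.7% → Plan X
Organic: the team plan 7/33 = 21.2%, Plan X 208/608 = 34.2% → Plan X
Overall: the team plan 593/953 = 62.2%, Plan X 254/668 = 38.0% → the team plan
Plan X wins each signup group but the team plan wins overall — the comparison reverses. Plan X's customers skew toward organic, which has a lower base rate.

No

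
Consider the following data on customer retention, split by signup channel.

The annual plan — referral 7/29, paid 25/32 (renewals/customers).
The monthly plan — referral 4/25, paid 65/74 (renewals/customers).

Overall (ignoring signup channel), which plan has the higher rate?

Referral: the annual plan 7/29 = 24.1%, the monthly plan 4/25 = 16.0% → the annual plan
Paid: the annual plan 25/32 = 78.1%, the monthly plan 65/74 = 87.8% → the monthly plan
Overall: the annual plan 32/61 = 52.5%, the monthly plan 69/99 = 69.7% → the monthly plan
(Neither sweeps every signup group, but the monthly plan has the higher pooled rate.)

the monthly plan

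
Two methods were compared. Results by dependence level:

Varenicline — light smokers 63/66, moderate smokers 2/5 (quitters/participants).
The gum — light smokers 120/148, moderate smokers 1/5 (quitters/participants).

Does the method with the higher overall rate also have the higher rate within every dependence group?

Yes

Light smokers: varenicline 63/66 = 95.5%, the gum 120/148 = 81.1% → varenicline
Moderate smokers: varenicline 2/5 = 40.0%, the gum 1/5 = 20.0% → varenicline
Overall: varenicline 65/71 = 91.5%, the gum 121/153 = 79.1% → varenicline
Varenicline wins overall and in every dependence group — no reversal.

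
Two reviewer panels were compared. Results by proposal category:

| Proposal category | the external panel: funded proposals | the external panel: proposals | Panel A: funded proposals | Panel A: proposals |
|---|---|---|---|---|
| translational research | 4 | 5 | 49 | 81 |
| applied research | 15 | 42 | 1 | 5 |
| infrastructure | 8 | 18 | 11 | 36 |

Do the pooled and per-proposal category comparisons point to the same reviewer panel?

Translational research: the external panel 4/5 = 80.0%, Panel A 49/81 = 60.5% → the external panel
Applied research: the external panel 15/42 = 35.7%, Panel A 1/5 = 20.0% → the external panel
Infrastructure: the external panel 8/18 = 44.4%, Panel A 11/36 = 30.6% → the external panel
Overall: the external panel 27/65 = 41.5%, Panel A 61/122 = 50.0% → Panel A
The external panel wins each proposal group but Panel A wins overall — the comparison reverses. The external panel's proposals skew toward applied research, which has a lower base rate.

No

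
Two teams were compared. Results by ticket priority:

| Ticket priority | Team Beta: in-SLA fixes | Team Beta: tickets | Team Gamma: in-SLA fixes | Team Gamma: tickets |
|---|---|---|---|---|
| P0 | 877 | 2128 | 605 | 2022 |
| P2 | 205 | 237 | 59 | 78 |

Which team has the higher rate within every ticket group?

P0: Team Beta 877/2128 = 41.2%, Team Gamma 605/2022 = 29.9% → Team Beta
P2: Team Beta 205/237 = 86.5%, Team Gamma 59/78 = 75.6% → Team Beta
Team Beta has the higher rate in both groups.

Team Beta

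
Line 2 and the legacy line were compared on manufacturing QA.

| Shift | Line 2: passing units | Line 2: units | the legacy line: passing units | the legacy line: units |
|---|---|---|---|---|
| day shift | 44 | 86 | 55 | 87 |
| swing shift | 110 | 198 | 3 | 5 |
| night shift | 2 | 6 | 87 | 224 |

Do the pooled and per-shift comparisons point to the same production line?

Day shift: Line 2 44/86 = 51.2%, the legacy line 55/87 = 63.2% → the legacy line
Swing shift: Line 2 110/198 = 55.6%, the legacy line 3/5 = 60.0% → the legacy line
Night shift: Line 2 2/6 = 33.3%, the legacy line 87/224 = 38.8% → the legacy line
Overall: Line 2 156/290 = 53.8%, the legacy line 145/316 = 45.9% → Line 2
The legacy line wins each shift group but Line 2 wins overall — the comparison reverses. The legacy line's units skew toward night shift, which has a lower base rate.

No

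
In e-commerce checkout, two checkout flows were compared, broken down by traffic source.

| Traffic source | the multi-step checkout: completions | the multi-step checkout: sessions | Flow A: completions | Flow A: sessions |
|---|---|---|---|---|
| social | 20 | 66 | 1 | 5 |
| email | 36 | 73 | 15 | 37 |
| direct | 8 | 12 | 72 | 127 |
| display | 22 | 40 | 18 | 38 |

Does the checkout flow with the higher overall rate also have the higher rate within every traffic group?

Social: the multi-step checkout 20/66 = 30.3%, Flow A 1/5 = 20.0% → the multi-step checkout
Email: the multi-step checkout 36/73 = 49.3%, Flow A 15/37 = 40.5% → the multi-step checkout
Direct: the multi-step checkout 8/12 = 66.7%, Flow A 72/127 = 56.7% → the multi-step checkout
Display: the multi-step checkout 22/40 = 55.0%, Flow A 18/38 = 47.4% → the multi-step checkout
Overall: the multi-step checkout 86/191 = 45.0%, Flow A 106/207 = 51.2% → Flow A
The multi-step checkout wins each traffic group but Flow A wins overall — the comparison reverses. The multi-step checkout's sessions skew toward social, which has a lower base rate.

No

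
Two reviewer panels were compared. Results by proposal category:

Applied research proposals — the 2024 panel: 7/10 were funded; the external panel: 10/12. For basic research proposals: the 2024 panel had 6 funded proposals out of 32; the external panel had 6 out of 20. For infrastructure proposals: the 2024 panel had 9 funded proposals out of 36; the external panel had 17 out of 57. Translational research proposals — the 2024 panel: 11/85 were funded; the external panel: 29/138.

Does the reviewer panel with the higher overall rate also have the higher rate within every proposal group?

Yes

Applied research: the 2024 panel 7/10 = 70.0%, the external panel 10/12 = 83.3% → the external panel
Basic research: the 2024 panel 6/32 = 18.8%, the external panel 6/20 = 30.0% → the external panel
Infrastructure: the 2024 panel 9/36 = 25.0%, the external panel 17/57 = 29.8% → the external panel
Translational research: the 2024 panel 11/85 = 12.9%, the external panel 29/138 = 21.0% → the external panel
Overall: the 2024 panel 33/163 = 20.2%, the external panel 62/227 = 27.3% → the external panel
The external panel wins overall and in every proposal group — no reversal.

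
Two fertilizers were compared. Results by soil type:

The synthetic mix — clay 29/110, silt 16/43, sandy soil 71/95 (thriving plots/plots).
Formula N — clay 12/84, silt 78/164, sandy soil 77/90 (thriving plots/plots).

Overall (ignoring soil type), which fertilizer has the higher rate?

Formula N

Clay: the synthetic mix 29/110 = 26.4%, Formula N 12/84 = 14.3% → the synthetic mix
Silt: the synthetic mix 16/43 = 37.2%, Formula N 78/164 = 47.6% → Formula N
Sandy soil: the synthetic mix 71/95 = 74.7%, Formula N 77/90 = 85.6% → Formula N
Overall: the synthetic mix 116/248 = 46.8%, Formula N 167/338 = 49.4% → Formula N
(Neither sweeps every soil group, but Formula N has the higher pooled rate.)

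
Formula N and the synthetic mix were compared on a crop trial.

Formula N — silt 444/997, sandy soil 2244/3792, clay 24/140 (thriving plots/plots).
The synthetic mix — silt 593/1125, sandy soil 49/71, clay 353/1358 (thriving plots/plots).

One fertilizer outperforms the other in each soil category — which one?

Silt: Formula N 444/997 = 44.5%, the synthetic mix 593/1125 = 52.7% → the synthetic mix
Sandy soil: Formula N 2244/3792 = 59.2%, the synthetic mix 49/71 = 69.0% → the synthetic mix
Clay: Formula N 24/140 = 17.1%, the synthetic mix 353/1358 = 26.0% → the synthetic mix
The synthetic mix has the higher rate in all 3 groups.

the synthetic mix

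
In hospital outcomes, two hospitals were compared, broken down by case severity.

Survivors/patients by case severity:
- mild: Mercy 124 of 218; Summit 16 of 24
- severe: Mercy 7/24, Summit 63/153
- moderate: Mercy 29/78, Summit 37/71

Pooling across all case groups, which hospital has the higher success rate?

Mercy

Mild: Mercy 124/218 = 56.9%, Summit 16/24 = 66.7% → Summit
Severe: Mercy 7/24 = 29.2%, Summit 63/153 = 41.2% → Summit
Moderate: Mercy 29/78 = 37.2%, Summit 37/71 = 52.1% → Summit
Overall: Mercy 160/320 = 50.0%, Summit 116/248 = 46.8% → Mercy
(Summit wins every case group but Mercy wins overall — Summit's patients skew toward the low-rate severe group.)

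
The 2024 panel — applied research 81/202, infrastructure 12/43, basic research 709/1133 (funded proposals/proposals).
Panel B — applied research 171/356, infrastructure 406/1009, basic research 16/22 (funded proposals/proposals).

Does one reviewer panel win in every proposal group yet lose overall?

Applied research: the 2024 panel 81/202 = 40.1%, Panel B 171/356 = 48.0% → Panel B
Infrastructure: the 2024 panel 12/43 = 27.9%, Panel B 406/1009 = 40.2% → Panel B
Basic research: the 2024 panel 709/1133 = 62.6%, Panel B 16/22 = 72.7% → Panel B
Overall: the 2024 panel 802/1378 = 58.2%, Panel B 593/1387 = 42.8% → the 2024 panel
Panel B wins each proposal group but the 2024 panel wins overall — the comparison reverses. Panel B's proposals skew toward infrastructure, which has a lower base rate.

Yes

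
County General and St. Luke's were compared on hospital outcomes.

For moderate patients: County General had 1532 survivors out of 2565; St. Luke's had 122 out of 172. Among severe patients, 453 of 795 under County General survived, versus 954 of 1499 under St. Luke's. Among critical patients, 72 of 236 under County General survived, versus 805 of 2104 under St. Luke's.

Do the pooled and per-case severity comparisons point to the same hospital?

No

Moderate: County General 1532/2565 = 59.7%, St. Luke's 122/172 = 70.9% → St. Luke's
Severe: County General 453/795 = 57.0%, St. Luke's 954/1499 = 63.6% → St. Luke's
Critical: County General 72/236 = 30.5%, St. Luke's 805/2104 = 38.3% → St. Luke's
Overall: County General 2057/3596 = 57.2%, St. Luke's 1881/3775 = 49.8% → County General
St. Luke's wins each case group but County General wins overall — the comparison reverses. St. Luke's's patients skew toward critical, which has a lower base rate.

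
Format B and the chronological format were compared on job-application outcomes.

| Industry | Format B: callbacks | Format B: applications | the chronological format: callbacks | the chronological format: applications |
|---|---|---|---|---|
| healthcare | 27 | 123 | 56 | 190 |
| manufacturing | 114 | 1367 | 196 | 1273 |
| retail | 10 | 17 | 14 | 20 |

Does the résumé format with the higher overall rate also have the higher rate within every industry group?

Healthcare: Format B 27/123 = 22.0%, the chronological format 56/190 = 29.5% → the chronological format
Manufacturing: Format B 114/1367 = 8.3%, the chronological format 196/1273 = 15.4% → the chronological format
Retail: Format B 10/17 = 58.8%, the chronological format 14/20 = 70.0% → the chronological format
Overall: Format B 151/1507 = 10.0%, the chronological format 266/1483 = 17.9% → the chronological format
The chronological format wins overall and in every industry group — no reversal.

Yes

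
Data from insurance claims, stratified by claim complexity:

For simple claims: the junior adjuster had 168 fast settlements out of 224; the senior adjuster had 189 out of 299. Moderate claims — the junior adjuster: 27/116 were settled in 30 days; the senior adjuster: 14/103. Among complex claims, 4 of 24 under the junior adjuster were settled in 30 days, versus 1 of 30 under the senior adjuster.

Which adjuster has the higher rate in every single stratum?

the junior adjuster

Simple: the junior adjuster 168/224 = 75.0%, the senior adjuster 189/299 = 63.2% → the junior adjuster
Moderate: the junior adjuster 27/116 = 23.3%, the senior adjuster 14/103 = 13.6% → the junior adjuster
Complex: the junior adjuster 4/24 = 16.7%, the senior adjuster 1/30 = 3.3% → the junior adjuster
The junior adjuster has the higher rate in all 3 groups.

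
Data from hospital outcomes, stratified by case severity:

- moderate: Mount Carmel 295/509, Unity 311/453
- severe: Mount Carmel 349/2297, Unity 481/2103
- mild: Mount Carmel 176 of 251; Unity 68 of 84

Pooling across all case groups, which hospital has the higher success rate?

Moderate: Mount Carmel 295/509 = 58.0%, Unity 311/453 = 68.7% → Unity
Severe: Mount Carmel 349/2297 = 15.2%, Unity 481/2103 = 22.9% → Unity
Mild: Mount Carmel 176/251 = 70.1%, Unity 68/84 = 81.0% → Unity
Overall: Mount Carmel 820/3057 = 26.8%, Unity 860/2640 = 32.6% → Unity

Unity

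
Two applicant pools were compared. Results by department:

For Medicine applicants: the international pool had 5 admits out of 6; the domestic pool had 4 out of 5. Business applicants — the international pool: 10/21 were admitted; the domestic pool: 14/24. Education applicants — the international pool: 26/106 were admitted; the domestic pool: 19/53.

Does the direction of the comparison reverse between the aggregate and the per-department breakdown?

No

Medicine: the international pool 5/6 = 83.3%, the domestic pool 4/5 = 80.0% → the international pool
Business: the international pool 10/21 = 47.6%, the domestic pool 14/24 = 58.3% → the domestic pool
Education: the international pool 26/106 = 24.5%, the domestic pool 19/53 = 35.8% → the domestic pool
Overall: the international pool 41/133 = 30.8%, the domestic pool 37/82 = 45.1% → the domestic pool
Neither sweeps: the international pool wins 1 of 3 groups, the domestic pool wins 2. The domestic pool wins overall but not every group — no Simpson reversal.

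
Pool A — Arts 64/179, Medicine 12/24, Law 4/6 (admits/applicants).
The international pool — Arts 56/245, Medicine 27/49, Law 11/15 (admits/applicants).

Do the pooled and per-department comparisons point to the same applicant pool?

No

Arts: Pool A 64/179 = 35.8%, the international pool 56/245 = 22.9% → Pool A
Medicine: Pool A 12/24 = 50.0%, the international pool 27/49 = 55.1% → the international pool
Law: Pool A 4/6 = 66.7%, the international pool 11/15 = 73.3% → the international pool
Overall: Pool A 80/209 = 38.3%, the international pool 94/309 = 30.4% → Pool A
Neither sweeps: Pool A wins 1 of 3 groups, the international pool wins 2. Pool A wins overall but not every group — no Simpson reversal.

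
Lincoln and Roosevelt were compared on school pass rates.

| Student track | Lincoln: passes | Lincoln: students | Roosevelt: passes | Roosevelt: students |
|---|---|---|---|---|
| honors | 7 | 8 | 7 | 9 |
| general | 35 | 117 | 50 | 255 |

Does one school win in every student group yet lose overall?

No

Honors: Lincoln 7/8 = 87.5%, Roosevelt 7/9 = 77.8% → Lincoln
General: Lincoln 35/117 = 29.9%, Roosevelt 50/255 = 19.6% → Lincoln
Overall: Lincoln 42/125 = 33.6%, Roosevelt 57/264 = 21.6% → Lincoln
Lincoln wins overall and in every student group — no reversal.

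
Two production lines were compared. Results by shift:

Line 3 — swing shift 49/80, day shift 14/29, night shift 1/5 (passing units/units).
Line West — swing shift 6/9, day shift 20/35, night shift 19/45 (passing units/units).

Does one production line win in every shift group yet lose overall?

Swing shift: Line 3 49/80 = 61.2%, Line West 6/9 = 66.7% → Line West
Day shift: Line 3 14/29 = 48.3%, Line West 20/35 = 57.1% → Line West
Night shift: Line 3 1/5 = 20.0%, Line West 19/45 = 42.2% → Line West
Overall: Line 3 64/114 = 56.1%, Line West 45/89 = 50.6% → Line 3
Line West wins each shift group but Line 3 wins overall — the comparison reverses. Line West's units skew toward night shift, which has a lower base rate.

Yes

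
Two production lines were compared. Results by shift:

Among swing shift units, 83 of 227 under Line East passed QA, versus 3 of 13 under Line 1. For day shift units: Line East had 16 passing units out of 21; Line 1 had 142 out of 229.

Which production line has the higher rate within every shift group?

Line East

Swing shift: Line East 83/227 = 36.6%, Line 1 3/13 = 23.1% → Line East
Day shift: Line East 16/21 = 76.2%, Line 1 142/229 = 62.0% → Line East
Line East has the higher rate in both groups.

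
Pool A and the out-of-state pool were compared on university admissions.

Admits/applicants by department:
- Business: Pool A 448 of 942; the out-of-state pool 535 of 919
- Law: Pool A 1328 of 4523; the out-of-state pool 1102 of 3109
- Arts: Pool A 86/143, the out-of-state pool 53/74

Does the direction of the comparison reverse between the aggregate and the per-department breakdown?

Business: Pool A 448/942 = 47.6%, the out-of-state pool 535/919 = 58.2% → the out-of-state pool
Law: Pool A 1328/4523 = 29.4%, the out-of-state pool 1102/3109 = 35.4% → the out-of-state pool
Arts: Pool A 86/143 = 60.1%, the out-of-state pool 53/74 = 71.6% → the out-of-state pool
Overall: Pool A 1862/5608 = 33.2%, the out-of-state pool 1690/4102 = 41.2% → the out-of-state pool
The out-of-state pool wins overall and in every department group — no reversal.

No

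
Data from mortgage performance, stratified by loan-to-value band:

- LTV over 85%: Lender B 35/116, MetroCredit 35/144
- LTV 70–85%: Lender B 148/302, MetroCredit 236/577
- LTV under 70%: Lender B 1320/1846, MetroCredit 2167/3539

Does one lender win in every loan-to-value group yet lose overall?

LTV over 85%: Lender B 35/116 = 30.2%, MetroCredit 35/144 = 24.3% → Lender B
LTV 70–85%: Lender B 148/302 = 49.0%, MetroCredit 236/577 = 40.9% → Lender B
LTV under 70%: Lender B 1320/1846 = 71.5%, MetroCredit 2167/3539 = 61.2% → Lender B
Overall: Lender B 1503/2264 = 66.4%, MetroCredit 2438/4260 = 57.2% → Lender B
Lender B wins overall and in every loan-to-value group — no reversal.

No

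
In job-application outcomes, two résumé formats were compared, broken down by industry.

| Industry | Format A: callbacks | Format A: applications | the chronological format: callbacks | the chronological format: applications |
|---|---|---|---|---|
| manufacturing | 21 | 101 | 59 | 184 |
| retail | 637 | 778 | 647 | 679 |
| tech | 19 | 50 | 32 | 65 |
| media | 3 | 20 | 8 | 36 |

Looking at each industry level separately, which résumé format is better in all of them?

Manufacturing: Format A 21/101 = 20.8%, the chronological format 59/184 = 32.1% → the chronological format
Retail: Format A 637/778 = 81.9%, the chronological format 647/679 = 95.3% → the chronological format
Tech: Format A 19/50 = 38.0%, the chronological format 32/65 = 49.2% → the chronological format
Media: Format A 3/20 = 15.0%, the chronological format 8/36 = 22.2% → the chronological format
The chronological format has the higher rate in all 4 groups.

the chronological format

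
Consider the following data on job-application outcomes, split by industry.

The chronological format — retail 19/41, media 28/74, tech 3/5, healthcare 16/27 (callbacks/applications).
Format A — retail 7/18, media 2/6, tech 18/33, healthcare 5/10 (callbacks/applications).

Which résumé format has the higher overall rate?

Retail: the chronological format 19/41 = 46.3%, Format A 7/18 = 38.9% → the chronological format
Media: the chronological format 28/74 = 37.8%, Format A 2/6 = 33.3% → the chronological format
Tech: the chronological format 3/5 = 60.0%, Format A 18/33 = 54.5% → the chronological format
Healthcare: the chronological format 16/27 = 59.3%, Format A 5/10 = 50.0% → the chronological format
Overall: the chronological format 66/147 = 44.9%, Format A 32/67 = 47.8% → Format A
(The chronological format wins every industry group but Format A wins overall — the chronological format's applications skew toward the low-rate media group.)

Format A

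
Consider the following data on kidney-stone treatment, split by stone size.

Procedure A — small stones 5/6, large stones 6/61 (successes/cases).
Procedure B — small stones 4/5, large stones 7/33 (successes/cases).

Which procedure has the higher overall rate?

Procedure B

Small stones: Procedure A 5/6 = 83.3%, Procedure B 4/5 = 80.0% → Procedure A
Large stones: Procedure A 6/61 = 9.8%, Procedure B 7/33 = 21.2% → Procedure B
Overall: Procedure A 11/67 = 16.4%, Procedure B 11/38 = 28.9% → Procedure B
(Neither sweeps every stone group, but Procedure B has the higher pooled rate.)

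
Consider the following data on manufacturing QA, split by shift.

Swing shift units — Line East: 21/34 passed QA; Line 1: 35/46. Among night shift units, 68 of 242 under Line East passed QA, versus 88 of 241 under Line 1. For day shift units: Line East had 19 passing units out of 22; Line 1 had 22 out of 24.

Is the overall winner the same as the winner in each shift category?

Swing shift: Line East 21/34 = 61.8%, Line 1 35/46 = 76.1% → Line 1
Night shift: Line East 68/242 = 28.1%, Line 1 88/241 = 36.5% → Line 1
Day shift: Line East 19/22 = 86.4%, Line 1 22/24 = 91.7% → Line 1
Overall: Line East 108/298 = 36.2%, Line 1 145/311 = 46.6% → Line 1
Line 1 wins overall and in every shift group — no reversal.

Yes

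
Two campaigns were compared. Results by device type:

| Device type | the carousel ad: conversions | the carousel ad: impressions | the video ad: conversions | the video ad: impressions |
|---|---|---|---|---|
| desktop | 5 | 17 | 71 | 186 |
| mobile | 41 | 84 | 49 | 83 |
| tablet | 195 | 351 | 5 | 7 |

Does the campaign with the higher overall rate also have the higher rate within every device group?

Desktop: the carousel ad 5/17 = 29.4%, the video ad 71/186 = 38.2% → the video ad
Mobile: the carousel ad 41/84 = 48.8%, the video ad 49/83 = 59.0% → the video ad
Tablet: the carousel ad 195/351 = 55.6%, the video ad 5/7 = 71.4% → the video ad
Overall: the carousel ad 241/452 = 53.3%, the video ad 125/276 = 45.3% → the carousel ad
The video ad wins each device group but the carousel ad wins overall — the comparison reverses. The video ad's impressions skew toward desktop, which has a lower base rate.

No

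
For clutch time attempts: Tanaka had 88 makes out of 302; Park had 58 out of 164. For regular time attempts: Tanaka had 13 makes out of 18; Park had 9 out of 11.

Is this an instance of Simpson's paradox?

No

Clutch time: Tanaka 88/302 = 29.1%, Park 58/164 = 35.4% → Park
Regular time: Tanaka 13/18 = 72.2%, Park 9/11 = 81.8% → Park
Overall: Tanaka 101/320 = 31.6%, Park 67/175 = 38.3% → Park
Park wins overall and in every game group — no reversal.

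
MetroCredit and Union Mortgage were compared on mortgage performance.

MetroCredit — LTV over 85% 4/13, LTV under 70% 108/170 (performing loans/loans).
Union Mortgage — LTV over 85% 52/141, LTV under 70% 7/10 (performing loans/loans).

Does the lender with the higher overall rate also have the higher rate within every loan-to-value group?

LTV over 85%: MetroCredit 4/13 = 30.8%, Union Mortgage 52/141 = 36.9% → Union Mortgage
LTV under 70%: MetroCredit 108/170 = 63.5%, Union Mortgage 7/10 = 70.0% → Union Mortgage
Overall: MetroCredit 112/183 = 61.2%, Union Mortgage 59/151 = 39.1% → MetroCredit
Union Mortgage wins each loan-to-value group but MetroCredit wins overall — the comparison reverses. Union Mortgage's loans skew toward LTV over 85%, which has a lower base rate.

No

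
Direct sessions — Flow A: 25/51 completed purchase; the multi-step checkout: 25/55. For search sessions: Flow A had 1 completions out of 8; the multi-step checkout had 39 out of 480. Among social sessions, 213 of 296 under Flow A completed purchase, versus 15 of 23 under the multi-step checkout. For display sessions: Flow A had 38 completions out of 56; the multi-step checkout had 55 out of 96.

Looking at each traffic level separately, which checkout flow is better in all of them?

Flow A

Direct: Flow A 25/51 = 49.0%, the multi-step checkout 25/55 = 45.5% → Flow A
Search: Flow A 1/8 = 12.5%, the multi-step checkout 39/480 = 8.1% → Flow A
Social: Flow A 213/296 = 72.0%, the multi-step checkout 15/23 = 65.2% → Flow A
Display: Flow A 38/56 = 67.9%, the multi-step checkout 55/96 = 57.3% → Flow A
Flow A has the higher rate in all 4 groups.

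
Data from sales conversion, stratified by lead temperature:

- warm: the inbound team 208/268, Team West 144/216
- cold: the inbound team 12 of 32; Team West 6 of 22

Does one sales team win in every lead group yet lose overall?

Warm: the inbound team 208/268 = 77.6%, Team West 144/216 = 66.7% → the inbound team
Cold: the inbound team 12/32 = 37.5%, Team West 6/22 = 27.3% → the inbound team
Overall: the inbound team 220/300 = 73.3%, Team West 150/238 = 63.0% → the inbound team
The inbound team wins overall and in every lead group — no reversal.

No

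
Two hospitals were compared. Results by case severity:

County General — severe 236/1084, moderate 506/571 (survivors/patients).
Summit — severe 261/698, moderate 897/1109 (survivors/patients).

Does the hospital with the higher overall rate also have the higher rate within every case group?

Severe: County General 236/1084 = 21.8%, Summit 261/698 = 37.4% → Summit
Moderate: County General 506/571 = 88.6%, Summit 897/1109 = 80.9% → County General
Overall: County General 742/1655 = 44.8%, Summit 1158/1807 = 64.1% → Summit
Neither sweeps: County General wins 1 of 2 groups, Summit wins 1. Summit wins overall but not every group — no Simpson reversal.

No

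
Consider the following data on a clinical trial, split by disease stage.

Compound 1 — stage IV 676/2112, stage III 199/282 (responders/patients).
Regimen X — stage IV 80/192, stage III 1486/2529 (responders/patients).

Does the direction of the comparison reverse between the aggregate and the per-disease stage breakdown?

Stage IV: Compound 1 676/2112 = 32.0%, Regimen X 80/192 = 41.7% → Regimen X
Stage III: Compound 1 199/282 = 70.6%, Regimen X 1486/2529 = 58.8% → Compound 1
Overall: Compound 1 875/2394 = 36.5%, Regimen X 1566/2721 = 57.6% → Regimen X
Neither sweeps: Compound 1 wins 1 of 2 groups, Regimen X wins 1. Regimen X wins overall but not every group — no Simpson reversal.

No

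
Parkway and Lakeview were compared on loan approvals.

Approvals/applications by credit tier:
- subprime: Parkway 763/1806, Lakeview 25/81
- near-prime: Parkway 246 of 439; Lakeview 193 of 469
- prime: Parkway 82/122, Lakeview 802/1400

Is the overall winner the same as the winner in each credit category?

No

Subprime: Parkway 763/1806 = 42.2%, Lakeview 25/81 = 30.9% → Parkway
Near-prime: Parkway 246/439 = 56.0%, Lakeview 193/469 = 41.2% → Parkway
Prime: Parkway 82/122 = 67.2%, Lakeview 802/1400 = 57.3% → Parkway
Overall: Parkway 1091/2367 = 46.1%, Lakeview 1020/1950 = 52.3% → Lakeview
Parkway wins each credit group but Lakeview wins overall — the comparison reverses. Parkway's applications skew toward subprime, which has a lower base rate.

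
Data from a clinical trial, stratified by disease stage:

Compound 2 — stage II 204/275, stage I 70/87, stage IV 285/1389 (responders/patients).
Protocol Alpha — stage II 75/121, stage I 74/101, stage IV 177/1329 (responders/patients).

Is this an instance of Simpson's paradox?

Stage II: Compound 2 204/275 = 74.2%, Protocol Alpha 75/121 = 62.0% → Compound 2
Stage I: Compound 2 70/87 = 80.5%, Protocol Alpha 74/101 = 73.3% → Compound 2
Stage IV: Compound 2 285/1389 = 20.5%, Protocol Alpha 177/1329 = 13.3% → Compound 2
Overall: Compound 2 559/1751 = 31.9%, Protocol Alpha 326/1551 = 21.0% → Compound 2
Compound 2 wins overall and in every disease group — no reversal.

No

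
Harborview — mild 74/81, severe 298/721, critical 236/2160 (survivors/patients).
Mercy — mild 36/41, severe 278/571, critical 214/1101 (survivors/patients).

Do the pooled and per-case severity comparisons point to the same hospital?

Mild: Harborview 74/81 = 91.4%, Mercy 36/41 = 87.8% → Harborview
Severe: Harborview 298/721 = 41.3%, Mercy 278/571 = 48.7% → Mercy
Critical: Harborview 236/2160 = 10.9%, Mercy 214/1101 = 19.4% → Mercy
Overall: Harborview 608/2962 = 20.5%, Mercy 528/1713 = 30.8% → Mercy
Neither sweeps: Harborview wins 1 of 3 groups, Mercy wins 2. Mercy wins overall but not every group — no Simpson reversal.

No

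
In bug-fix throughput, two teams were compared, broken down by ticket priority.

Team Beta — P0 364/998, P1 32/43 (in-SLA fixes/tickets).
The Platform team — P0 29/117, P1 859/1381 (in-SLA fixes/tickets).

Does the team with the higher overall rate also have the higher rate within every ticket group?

P0: Team Beta 364/998 = 36.5%, the Platform team 29/117 = 24.8% → Team Beta
P1: Team Beta 32/43 = 74.4%, the Platform team 859/1381 = 62.2% → Team Beta
Overall: Team Beta 396/1041 = 38.0%, the Platform team 888/1498 = 59.3% → the Platform team
Team Beta wins each ticket group but the Platform team wins overall — the comparison reverses. Team Beta's tickets skew toward P0, which has a lower base rate.

No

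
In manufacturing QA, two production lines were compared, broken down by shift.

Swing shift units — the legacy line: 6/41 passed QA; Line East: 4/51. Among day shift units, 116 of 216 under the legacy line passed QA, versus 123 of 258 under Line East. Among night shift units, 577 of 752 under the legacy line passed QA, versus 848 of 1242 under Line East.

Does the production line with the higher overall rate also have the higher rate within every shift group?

Swing shift: the legacy line 6/41 = 14.6%, Line East 4/51 = 7.8% → the legacy line
Day shift: the legacy line 116/216 = 53.7%, Line East 123/258 = 47.7% → the legacy line
Night shift: the legacy line 577/752 = 76.7%, Line East 848/1242 = 68.3% → the legacy line
Overall: the legacy line 699/1009 = 69.3%, Line East 975/1551 = 62.9% → the legacy line
The legacy line wins overall and in every shift group — no reversal.

Yes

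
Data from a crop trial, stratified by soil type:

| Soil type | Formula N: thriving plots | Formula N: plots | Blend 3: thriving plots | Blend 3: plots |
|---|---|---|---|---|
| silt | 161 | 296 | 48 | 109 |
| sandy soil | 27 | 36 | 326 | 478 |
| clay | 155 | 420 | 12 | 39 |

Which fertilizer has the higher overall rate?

Blend 3

Silt: Formula N 161/296 = 54.4%, Blend 3 48/109 = 44.0% → Formula N
Sandy soil: Formula N 27/36 = 75.0%, Blend 3 326/478 = 68.2% → Formula N
Clay: Formula N 155/420 = 36.9%, Blend 3 12/39 = 30.8% → Formula N
Overall: Formula N 343/752 = 45.6%, Blend 3 386/626 = 61.7% → Blend 3
(Formula N wins every soil group but Blend 3 wins overall — Formula N's plots skew toward the low-rate clay group.)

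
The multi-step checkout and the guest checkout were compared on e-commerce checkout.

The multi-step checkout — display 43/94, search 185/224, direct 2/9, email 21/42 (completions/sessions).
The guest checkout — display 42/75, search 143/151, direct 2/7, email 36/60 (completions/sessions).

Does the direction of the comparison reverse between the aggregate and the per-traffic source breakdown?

Display: the multi-step checkout 43/94 = 45.7%, the guest checkout 42/75 = 56.0% → the guest checkout
Search: the multi-step checkout 185/224 = 82.6%, the guest checkout 143/151 = 94.7% → the guest checkout
Direct: the multi-step checkout 2/9 = 22.2%, the guest checkout 2/7 = 28.6% → the guest checkout
Email: the multi-step checkout 21/42 = 50.0%, the guest checkout 36/60 = 60.0% → the guest checkout
Overall: the multi-step checkout 251/369 = 68.0%, the guest checkout 223/293 = 76.1% → the guest checkout
The guest checkout wins overall and in every traffic group — no reversal.

No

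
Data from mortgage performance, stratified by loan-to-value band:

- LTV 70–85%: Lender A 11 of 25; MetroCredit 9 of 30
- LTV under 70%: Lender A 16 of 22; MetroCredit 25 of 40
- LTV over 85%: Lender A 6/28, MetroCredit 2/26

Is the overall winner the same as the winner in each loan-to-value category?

Yes

LTV 70–85%: Lender A 11/25 = 44.0%, MetroCredit 9/30 = 30.0% → Lender A
LTV under 70%: Lender A 16/22 = 72.7%, MetroCredit 25/40 = 62.5% → Lender A
LTV over 85%: Lender A 6/28 = 21.4%, MetroCredit 2/26 = 7.7% → Lender A
Overall: Lender A 33/75 = 44.0%, MetroCredit 36/96 = 37.5% → Lender A
Lender A wins overall and in every loan-to-value group — no reversal.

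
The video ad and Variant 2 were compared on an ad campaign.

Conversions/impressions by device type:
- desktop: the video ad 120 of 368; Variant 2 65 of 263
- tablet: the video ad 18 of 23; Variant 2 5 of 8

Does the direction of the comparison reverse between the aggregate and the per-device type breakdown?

Desktop: the video ad 120/368 = 32.6%, Variant 2 65/263 = 24.7% → the video ad
Tablet: the video ad 18/23 = 78.3%, Variant 2 5/8 = 62.5% → the video ad
Overall: the video ad 138/391 = 35.3%, Variant 2 70/271 = 25.8% → the video ad
The video ad wins overall and in every device group — no reversal.

No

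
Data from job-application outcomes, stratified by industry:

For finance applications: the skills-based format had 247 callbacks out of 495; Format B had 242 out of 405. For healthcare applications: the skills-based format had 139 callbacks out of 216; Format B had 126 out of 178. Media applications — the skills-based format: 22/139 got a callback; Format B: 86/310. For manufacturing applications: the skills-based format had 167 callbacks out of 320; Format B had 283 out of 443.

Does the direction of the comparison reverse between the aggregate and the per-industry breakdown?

No

Finance: the skills-based format 247/495 = 49.9%, Format B 242/405 = 59.8% → Format B
Healthcare: the skills-based format 139/216 = 64.4%, Format B 126/178 = 70.8% → Format B
Media: the skills-based format 22/139 = 15.8%, Format B 86/310 = 27.7% → Format B
Manufacturing: the skills-based format 167/320 = 52.2%, Format B 283/443 = 63.9% → Format B
Overall: the skills-based format 575/1170 = 49.1%, Format B 737/1336 = 55.2% → Format B
Format B wins overall and in every industry group — no reversal.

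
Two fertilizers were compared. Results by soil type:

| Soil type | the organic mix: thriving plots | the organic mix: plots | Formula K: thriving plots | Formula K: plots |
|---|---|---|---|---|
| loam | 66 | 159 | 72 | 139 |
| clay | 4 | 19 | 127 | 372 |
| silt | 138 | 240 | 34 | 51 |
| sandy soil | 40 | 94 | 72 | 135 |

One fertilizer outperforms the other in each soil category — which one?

Formula K

Loam: the organic mix 66/159 = 41.5%, Formula K 72/139 = 51.8% → Formula K
Clay: the organic mix 4/19 = 21.1%, Formula K 127/372 = 34.1% → Formula K
Silt: the organic mix 138/240 = 57.5%, Formula K 34/51 = 66.7% → Formula K
Sandy soil: the organic mix 40/94 = 42.6%, Formula K 72/135 = 53.3% → Formula K
Formula K has the higher rate in all 4 groups.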